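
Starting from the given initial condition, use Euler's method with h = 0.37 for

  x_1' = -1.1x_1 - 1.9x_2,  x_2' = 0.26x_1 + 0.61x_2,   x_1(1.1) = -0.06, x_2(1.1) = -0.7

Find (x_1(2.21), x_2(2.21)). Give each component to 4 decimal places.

Euler on (x_1,x_2): x_1_{n+1} = x_1_n + h·x_1', x_2_{n+1} = x_2_n + h·x_2'.
1.100000: (-0.060000, -0.700000); f=(1.396000, -0.442600) → (0.456520, -0.863762)
1.470000: (0.456520, -0.863762); f=(1.138976, -0.408200) → (0.877941, -1.014796)
1.840000: (0.877941, -1.014796); f=(0.962377, -0.390761) → (1.234021, -1.159377)
(x_1(2.21), x_2(2.21)) ≈ (1.2340, -1.1594)

1.2340, -1.1594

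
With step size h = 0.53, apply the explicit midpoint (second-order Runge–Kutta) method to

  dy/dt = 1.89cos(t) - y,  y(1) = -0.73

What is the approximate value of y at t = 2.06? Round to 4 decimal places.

-0.4090

Midpoint: k1 = f(t_n, y_n); k2 = f(t_n + h/2, y_n + (h/2)·k1); y_{n+1} = y_n + h·k2.
t=1.000000, y=-0.730000:
  k1 = f(1.000000, -0.730000) = 1.751171
  k2 = f(1.265000, -0.265940) = 0.834929
  y ← -0.730000 + 0.53·0.834929 = -0.287488
t=1.530000, y=-0.287488:
  k1 = f(1.530000, -0.287488) = 0.364571
  k2 = f(1.795000, -0.190876) = -0.229328
  y ← -0.287488 + 0.53·(-0.229328) = -0.409031
y(2.06) ≈ -0.4090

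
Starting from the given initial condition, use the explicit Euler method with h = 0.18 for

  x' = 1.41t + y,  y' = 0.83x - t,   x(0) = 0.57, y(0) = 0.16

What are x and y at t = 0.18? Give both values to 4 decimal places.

0.5988, 0.2452

Euler on (x,y): x_{n+1} = x_n + h·x', y_{n+1} = y_n + h·y'.
0.000000: (0.570000, 0.160000); f=(0.160000, 0.473100) → (0.598800, 0.245158)
(x(0.18), y(0.18)) ≈ (0.5988, 0.2452)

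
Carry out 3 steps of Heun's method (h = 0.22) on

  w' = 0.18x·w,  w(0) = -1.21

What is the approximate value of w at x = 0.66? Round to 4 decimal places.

Heun: k1 = f(x_n, w_n); k2 = f(x_n + h, w_n + h·k1); w_{n+1} = w_n + (h/2)·(k1 + k2).
x=0.000000, w=-1.210000:
  k1 = f(0.000000, -1.210000) = 0.000000
  k2 = f(0.220000, -1.210000) = -0.047916
  w ← -1.210000 + (0.22/2)·(0.000000 + (-0.047916)) = -1.215271
x=0.220000, w=-1.215271:
  k1 = f(0.220000, -1.215271) = -0.048125
  k2 = f(0.440000, -1.225858) = -0.097088
  w ← -1.215271 + (0.22/2)·(-0.048125 + (-0.097088)) = -1.231244
x=0.440000, w=-1.231244:
  k1 = f(0.440000, -1.231244) = -0.097515
  k2 = f(0.660000, -1.252697) = -0.148820
  w ← -1.231244 + (0.22/2)·(-0.097515 + (-0.148820)) = -1.258341
w(0.66) ≈ -1.2583

-1.2583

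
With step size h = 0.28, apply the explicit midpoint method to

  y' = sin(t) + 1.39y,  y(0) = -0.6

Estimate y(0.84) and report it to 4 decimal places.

Midpoint: k1 = f(t_n, y_n); k2 = f(t_n + h/2, y_n + (h/2)·k1); y_{n+1} = y_n + h·k2.
t=0.000000, y=-0.600000:
  k1 = f(0.000000, -0.600000) = -0.834000
  k2 = f(0.140000, -0.716760) = -0.856753
  y ← -0.600000 + 0.28·(-0.856753) = -0.839891
t=0.280000, y=-0.839891:
  k1 = f(0.280000, -0.839891) = -0.891093
  k2 = f(0.420000, -0.964644) = -0.933095
  y ← -0.839891 + 0.28·(-0.933095) = -1.101157
t=0.560000, y=-1.101157:
  k1 = f(0.560000, -1.101157) = -0.999423
  k2 = f(0.700000, -1.241077) = -1.080879
  y ← -1.101157 + 0.28·(-1.080879) = -1.403803
y(0.84) ≈ -1.4038

-1.4038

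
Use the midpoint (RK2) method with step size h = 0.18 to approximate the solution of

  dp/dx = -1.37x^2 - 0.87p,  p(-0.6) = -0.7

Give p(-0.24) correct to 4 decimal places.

-0.5849

Midpoint: k1 = f(x_n, p_n); k2 = f(x_n + h/2, p_n + (h/2)·k1); p_{n+1} = p_n + h·k2.
x=-0.600000, p=-0.700000:
  k1 = f(-0.600000, -0.700000) = 0.115800
  k2 = f(-0.510000, -0.689578) = 0.243596
  p ← -0.700000 + 0.18·0.243596 = -0.656153
x=-0.420000, p=-0.656153:
  k1 = f(-0.420000, -0.656153) = 0.329185
  k2 = f(-0.330000, -0.626526) = 0.395885
  p ← -0.656153 + 0.18·0.395885 = -0.584893
p(-0.24) ≈ -0.5849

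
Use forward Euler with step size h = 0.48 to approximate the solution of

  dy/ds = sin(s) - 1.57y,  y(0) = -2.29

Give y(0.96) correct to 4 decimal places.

Euler: y_{n+1} = y_n + h·f(s_n, y_n).
s=0.000000, y=-2.290000: f=3.595300 → y ← -2.290000 + 0.48·3.595300 = -0.564256
s=0.480000, y=-0.564256: f=1.347661 → y ← -0.564256 + 0.48·1.347661 = 0.082621
y(0.96) ≈ 0.0826

0.0826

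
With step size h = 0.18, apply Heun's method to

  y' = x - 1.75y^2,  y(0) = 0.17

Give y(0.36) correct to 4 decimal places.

0.2149

Heun: k1 = f(x_n, y_n); k2 = f(x_n + h, y_n + h·k1); y_{n+1} = y_n + (h/2)·(k1 + k2).
x=0.000000, y=0.170000:
  k1 = f(0.000000, 0.170000) = -0.050575
  k2 = f(0.180000, 0.160896) = 0.134697
  y ← 0.170000 + (0.18/2)·(-0.050575 + 0.134697) = 0.177571
x=0.180000, y=0.177571:
  k1 = f(0.180000, 0.177571) = 0.124820
  k2 = f(0.360000, 0.200039) = 0.289973
  y ← 0.177571 + (0.18/2)·(0.124820 + 0.289973) = 0.214902
y(0.36) ≈ 0.2149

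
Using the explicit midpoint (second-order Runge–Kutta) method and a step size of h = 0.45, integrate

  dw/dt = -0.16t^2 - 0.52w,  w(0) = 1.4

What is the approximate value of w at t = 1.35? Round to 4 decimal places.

Midpoint: k1 = f(t_n, w_n); k2 = f(t_n + h/2, w_n + (h/2)·k1); w_{n+1} = w_n + h·k2.
t=0.000000, w=1.400000:
  k1 = f(0.000000, 1.400000) = -0.728000
  k2 = f(0.225000, 1.236200) = -0.650924
  w ← 1.400000 + 0.45·(-0.650924) = 1.107084
t=0.450000, w=1.107084:
  k1 = f(0.450000, 1.107084) = -0.608084
  k2 = f(0.675000, 0.970265) = -0.577438
  w ← 1.107084 + 0.45·(-0.577438) = 0.847237
t=0.900000, w=0.847237:
  k1 = f(0.900000, 0.847237) = -0.570163
  k2 = f(1.125000, 0.718950) = -0.576354
  w ← 0.847237 + 0.45·(-0.576354) = 0.587878
w(1.35) ≈ 0.5879

0.5879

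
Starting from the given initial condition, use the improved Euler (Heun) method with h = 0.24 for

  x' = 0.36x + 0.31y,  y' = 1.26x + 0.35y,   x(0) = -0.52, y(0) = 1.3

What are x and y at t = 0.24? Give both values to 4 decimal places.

Heun on (x,y): k1 = f(t_n, state_n); k2 = f(t_n + h, state_n + h·k1); state_{n+1} = state_n + (h/2)·(k1 + k2).
0.000000: (-0.520000, 1.300000)
  k1 = (0.215800, -0.200200)
  predictor → (-0.468208, 1.251952)
  k2 = (0.219550, -0.151759)
  → (-0.467758, 1.257765)
(x(0.24), y(0.24)) ≈ (-0.4678, 1.2578)

-0.4678, 1.2578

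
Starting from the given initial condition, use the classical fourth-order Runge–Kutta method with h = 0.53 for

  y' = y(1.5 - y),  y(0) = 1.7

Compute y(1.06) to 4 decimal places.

1.5374

RK4: k1 = f(x_n, y_n); k2 = f(x_n + h/2, y_n + (h/2)·k1); k3 = f(x_n + h/2, y_n + (h/2)·k2); k4 = f(x_n + h, y_n + h·k3); y_{n+1} = y_n + (h/6)·(k1 + 2k2 + 2k3 + k4).
x=0.000000, y=1.700000:
  k1 = f(0.000000, 1.700000) = -0.340000
  k2 = f(0.265000, 1.609900) = -0.176928
  k3 = f(0.265000, 1.653114) = -0.253115
  k4 = f(0.530000, 1.565849) = -0.103110
  y ← 1.700000 + (0.53/6)·(k1 + 2k2 + 2k3 + k4) = 1.584884
x=0.530000, y=1.584884:
  k1 = f(0.530000, 1.584884) = -0.134532
  k2 = f(0.795000, 1.549233) = -0.076274
  k3 = f(0.795000, 1.564672) = -0.101190
  k4 = f(1.060000, 1.531254) = -0.047857
  y ← 1.584884 + (0.53/6)·(k1 + 2k2 + 2k3 + k4) = 1.537421
y(1.06) ≈ 1.5374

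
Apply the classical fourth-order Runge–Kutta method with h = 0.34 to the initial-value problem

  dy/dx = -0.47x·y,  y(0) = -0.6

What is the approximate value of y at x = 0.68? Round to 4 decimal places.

-0.5382

RK4: k1 = f(x_n, y_n); k2 = f(x_n + h/2, y_n + (h/2)·k1); k3 = f(x_n + h/2, y_n + (h/2)·k2); k4 = f(x_n + h, y_n + h·k3); y_{n+1} = y_n + (h/6)·(k1 + 2k2 + 2k3 + k4).
x=0.000000, y=-0.600000:
  k1 = f(0.000000, -0.600000) = 0.000000
  k2 = f(0.170000, -0.600000) = 0.047940
  k3 = f(0.170000, -0.591850) = 0.047289
  k4 = f(0.340000, -0.583922) = 0.093311
  y ← -0.600000 + (0.34/6)·(k1 + 2k2 + 2k3 + k4) = -0.583920
x=0.340000, y=-0.583920:
  k1 = f(0.340000, -0.583920) = 0.093310
  k2 = f(0.510000, -0.568057) = 0.136163
  k3 = f(0.510000, -0.560772) = 0.134417
  k4 = f(0.680000, -0.538218) = 0.172014
  y ← -0.583920 + (0.34/6)·(k1 + 2k2 + 2k3 + k4) = -0.538219
y(0.68) ≈ -0.5382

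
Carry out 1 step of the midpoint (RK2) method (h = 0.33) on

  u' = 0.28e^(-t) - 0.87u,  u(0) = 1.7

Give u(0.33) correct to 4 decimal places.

1.3471

Midpoint: k1 = f(t_n, u_n); k2 = f(t_n + h/2, u_n + (h/2)·k1); u_{n+1} = u_n + h·k2.
t=0.000000, u=1.700000:
  k1 = f(0.000000, 1.700000) = -1.199000
  k2 = f(0.165000, 1.502165) = -1.069473
  u ← 1.700000 + 0.33·(-1.069473) = 1.347074
u(0.33) ≈ 1.3471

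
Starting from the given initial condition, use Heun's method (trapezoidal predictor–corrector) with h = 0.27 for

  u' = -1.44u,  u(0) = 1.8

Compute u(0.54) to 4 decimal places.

0.8490

Heun: k1 = f(x_n, u_n); k2 = f(x_n + h, u_n + h·k1); u_{n+1} = u_n + (h/2)·(k1 + k2).
x=0.000000, u=1.800000:
  k1 = f(0.000000, 1.800000) = -2.592000
  k2 = f(0.270000, 1.100160) = -1.584230
  u ← 1.800000 + (0.27/2)·(-2.592000 + (-1.584230)) = 1.236209
x=0.270000, u=1.236209:
  k1 = f(0.270000, 1.236209) = -1.780141
  k2 = f(0.540000, 0.755571) = -1.088022
  u ← 1.236209 + (0.27/2)·(-1.780141 + (-1.088022)) = 0.849007
u(0.54) ≈ 0.8490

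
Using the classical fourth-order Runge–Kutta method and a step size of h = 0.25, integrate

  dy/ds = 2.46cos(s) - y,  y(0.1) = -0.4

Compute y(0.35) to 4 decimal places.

0.2169

RK4: k1 = f(s_n, y_n); k2 = f(s_n + h/2, y_n + (h/2)·k1); k3 = f(s_n + h/2, y_n + (h/2)·k2); k4 = f(s_n + h, y_n + h·k3); y_{n+1} = y_n + (h/6)·(k1 + 2k2 + 2k3 + k4).
s=0.100000, y=-0.400000:
  k1 = f(0.100000, -0.400000) = 2.847710
  k2 = f(0.225000, -0.044036) = 2.442030
  k3 = f(0.225000, -0.094746) = 2.492740
  k4 = f(0.350000, 0.223185) = 2.087672
  y ← -0.400000 + (0.25/6)·(k1 + 2k2 + 2k3 + k4) = 0.216872
y(0.35) ≈ 0.2169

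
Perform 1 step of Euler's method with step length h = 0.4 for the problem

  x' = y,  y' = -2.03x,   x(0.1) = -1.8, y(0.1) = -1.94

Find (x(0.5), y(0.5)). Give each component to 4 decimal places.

-2.5760, -0.4784

Euler on (x,y): x_{n+1} = x_n + h·x', y_{n+1} = y_n + h·y'.
0.100000: (-1.800000, -1.940000); f=(-1.940000, 3.654000) → (-2.576000, -0.478400)
(x(0.5), y(0.5)) ≈ (-2.5760, -0.4784)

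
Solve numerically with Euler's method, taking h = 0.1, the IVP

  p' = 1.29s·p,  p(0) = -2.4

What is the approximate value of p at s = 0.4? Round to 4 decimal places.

-2.5902

Euler: p_{n+1} = p_n + h·f(s_n, p_n).
s=0.000000, p=-2.400000: f=0.000000 → p ← -2.400000 + 0.1·0.000000 = -2.400000
s=0.100000, p=-2.400000: f=-0.309600 → p ← -2.400000 + 0.1·(-0.309600) = -2.430960
s=0.200000, p=-2.430960: f=-0.627188 → p ← -2.430960 + 0.1·(-0.627188) = -2.493679
s=0.300000, p=-2.493679: f=-0.965054 → p ← -2.493679 + 0.1·(-0.965054) = -2.590184
p(0.4) ≈ -2.5902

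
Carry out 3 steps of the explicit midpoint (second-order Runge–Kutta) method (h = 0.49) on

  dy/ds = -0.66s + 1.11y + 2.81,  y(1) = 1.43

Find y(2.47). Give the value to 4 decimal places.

Midpoint: k1 = f(s_n, y_n); k2 = f(s_n + h/2, y_n + (h/2)·k1); y_{n+1} = y_n + h·k2.
s=1.000000, y=1.430000:
  k1 = f(1.000000, 1.430000) = 3.737300
  k2 = f(1.245000, 2.345638) = 4.591959
  y ← 1.430000 + 0.49·4.591959 = 3.680060
s=1.490000, y=3.680060:
  k1 = f(1.490000, 3.680060) = 5.911466
  k2 = f(1.735000, 5.128369) = 7.357390
  y ← 3.680060 + 0.49·7.357390 = 7.285181
s=1.980000, y=7.285181:
  k1 = f(1.980000, 7.285181) = 9.589751
  k2 = f(2.225000, 9.634670) = 12.035983
  y ← 7.285181 + 0.49·12.035983 = 13.182812
y(2.47) ≈ 13.1828

13.1828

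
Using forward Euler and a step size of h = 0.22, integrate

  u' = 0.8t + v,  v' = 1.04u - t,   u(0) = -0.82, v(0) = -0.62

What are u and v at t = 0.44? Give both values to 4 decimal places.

-1.0954, -1.0748

Euler on (u,v): u_{n+1} = u_n + h·u', v_{n+1} = v_n + h·v'.
0.000000: (-0.820000, -0.620000); f=(-0.620000, -0.852800) → (-0.956400, -0.807616)
0.220000: (-0.956400, -0.807616); f=(-0.631616, -1.214656) → (-1.095356, -1.074840)
(u(0.44), v(0.44)) ≈ (-1.0954, -1.0748)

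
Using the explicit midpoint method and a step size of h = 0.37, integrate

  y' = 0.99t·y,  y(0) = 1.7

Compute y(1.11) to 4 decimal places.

Midpoint: k1 = f(t_n, y_n); k2 = f(t_n + h/2, y_n + (h/2)·k1); y_{n+1} = y_n + h·k2.
t=0.000000, y=1.700000:
  k1 = f(0.000000, 1.700000) = 0.000000
  k2 = f(0.185000, 1.700000) = 0.311355
  y ← 1.700000 + 0.37·0.311355 = 1.815201
t=0.370000, y=1.815201:
  k1 = f(0.370000, 1.815201) = 0.664908
  k2 = f(0.555000, 1.938209) = 1.064949
  y ← 1.815201 + 0.37·1.064949 = 2.209233
t=0.740000, y=2.209233:
  k1 = f(0.740000, 2.209233) = 1.618484
  k2 = f(0.925000, 2.508652) = 2.297298
  y ← 2.209233 + 0.37·2.297298 = 3.059233
y(1.11) ≈ 3.0592

3.0592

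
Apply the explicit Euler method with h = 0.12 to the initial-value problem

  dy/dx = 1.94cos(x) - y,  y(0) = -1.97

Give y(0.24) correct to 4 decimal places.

-1.0896

Euler: y_{n+1} = y_n + h·f(x_n, y_n).
x=0.000000, y=-1.970000: f=3.910000 → y ← -1.970000 + 0.12·3.910000 = -1.500800
x=0.120000, y=-1.500800: f=3.426849 → y ← -1.500800 + 0.12·3.426849 = -1.089578
y(0.24) ≈ -1.0896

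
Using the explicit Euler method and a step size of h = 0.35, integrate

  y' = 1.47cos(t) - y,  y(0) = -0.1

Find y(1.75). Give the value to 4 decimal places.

0.6331

Euler: y_{n+1} = y_n + h·f(t_n, y_n).
t=0.000000, y=-0.100000: f=1.570000 → y ← -0.100000 + 0.35·1.570000 = 0.449500
t=0.350000, y=0.449500: f=0.931378 → y ← 0.449500 + 0.35·0.931378 = 0.775482
t=0.700000, y=0.775482: f=0.348836 → y ← 0.775482 + 0.35·0.348836 = 0.897575
t=1.050000, y=0.897575: f=-0.166145 → y ← 0.897575 + 0.35·(-0.166145) = 0.839424
t=1.400000, y=0.839424: f=-0.589572 → y ← 0.839424 + 0.35·(-0.589572) = 0.633074
y(1.75) ≈ 0.6331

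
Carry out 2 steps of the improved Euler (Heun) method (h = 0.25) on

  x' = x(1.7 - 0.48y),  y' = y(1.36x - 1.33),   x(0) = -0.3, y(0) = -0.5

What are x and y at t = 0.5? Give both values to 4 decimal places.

Heun on (x,y): k1 = f(t_n, state_n); k2 = f(t_n + h, state_n + h·k1); state_{n+1} = state_n + (h/2)·(k1 + k2).
0.000000: (-0.300000, -0.500000)
  k1 = (-0.582000, 0.869000)
  predictor → (-0.445500, -0.282750)
  k2 = (-0.817813, 0.547370)
  → (-0.474977, -0.322954)
0.250000: (-0.474977, -0.322954)
  k1 = (-0.881090, 0.638146)
  predictor → (-0.695249, -0.163417)
  k2 = (-1.236459, 0.371862)
  → (-0.739670, -0.196703)
(x(0.5), y(0.5)) ≈ (-0.7397, -0.1967)

-0.7397, -0.1967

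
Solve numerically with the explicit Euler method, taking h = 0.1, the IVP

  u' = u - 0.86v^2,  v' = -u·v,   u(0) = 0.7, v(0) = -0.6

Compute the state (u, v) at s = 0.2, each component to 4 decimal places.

Euler on (u,v): u_{n+1} = u_n + h·u', v_{n+1} = v_n + h·v'.
0.000000: (0.700000, -0.600000); f=(0.390400, 0.420000) → (0.739040, -0.558000)
0.100000: (0.739040, -0.558000); f=(0.471267, 0.412384) → (0.786167, -0.516762)
(u(0.2), v(0.2)) ≈ (0.7862, -0.5168)

0.7862, -0.5168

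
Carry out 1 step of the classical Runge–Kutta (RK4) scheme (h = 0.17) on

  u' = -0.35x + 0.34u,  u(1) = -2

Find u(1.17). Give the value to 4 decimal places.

-2.1854

RK4: k1 = f(x_n, u_n); k2 = f(x_n + h/2, u_n + (h/2)·k1); k3 = f(x_n + h/2, u_n + (h/2)·k2); k4 = f(x_n + h, u_n + h·k3); u_{n+1} = u_n + (h/6)·(k1 + 2k2 + 2k3 + k4).
x=1.000000, u=-2.000000:
  k1 = f(1.000000, -2.000000) = -1.030000
  k2 = f(1.085000, -2.087550) = -1.089517
  k3 = f(1.085000, -2.092609) = -1.091237
  k4 = f(1.170000, -2.185510) = -1.152574
  u ← -2.000000 + (0.17/6)·(k1 + 2k2 + 2k3 + k4) = -2.185416
u(1.17) ≈ -2.1854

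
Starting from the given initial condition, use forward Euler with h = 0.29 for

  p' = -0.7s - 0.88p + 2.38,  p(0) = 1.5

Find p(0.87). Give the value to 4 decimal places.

Euler: p_{n+1} = p_n + h·f(s_n, p_n).
s=0.000000, p=1.500000: f=1.060000 → p ← 1.500000 + 0.29·1.060000 = 1.807400
s=0.290000, p=1.807400: f=0.586488 → p ← 1.807400 + 0.29·0.586488 = 1.977482
s=0.580000, p=1.977482: f=0.233816 → p ← 1.977482 + 0.29·0.233816 = 2.045288
p(0.87) ≈ 2.0453

2.0453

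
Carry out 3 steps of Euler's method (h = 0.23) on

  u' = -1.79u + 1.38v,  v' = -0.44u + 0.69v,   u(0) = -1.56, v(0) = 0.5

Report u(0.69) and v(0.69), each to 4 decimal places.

Euler on (u,v): u_{n+1} = u_n + h·u', v_{n+1} = v_n + h·v'.
0.000000: (-1.560000, 0.500000); f=(3.482400, 1.031400) → (-0.759048, 0.737222)
0.230000: (-0.759048, 0.737222); f=(2.376062, 0.842664) → (-0.212554, 0.931035)
0.460000: (-0.212554, 0.931035); f=(1.665299, 0.735938) → (0.170465, 1.100300)
(u(0.69), v(0.69)) ≈ (0.1705, 1.1003)

0.1705, 1.1003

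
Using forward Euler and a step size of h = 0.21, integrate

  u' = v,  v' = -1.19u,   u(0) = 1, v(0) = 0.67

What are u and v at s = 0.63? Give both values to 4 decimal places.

1.2573, -0.1721

Euler on (u,v): u_{n+1} = u_n + h·u', v_{n+1} = v_n + h·v'.
0.000000: (1.000000, 0.670000); f=(0.670000, -1.190000) → (1.140700, 0.420100)
0.210000: (1.140700, 0.420100); f=(0.420100, -1.357433) → (1.228921, 0.135039)
0.420000: (1.228921, 0.135039); f=(0.135039, -1.462416) → (1.257279, -0.172068)
(u(0.63), v(0.63)) ≈ (1.2573, -0.1721)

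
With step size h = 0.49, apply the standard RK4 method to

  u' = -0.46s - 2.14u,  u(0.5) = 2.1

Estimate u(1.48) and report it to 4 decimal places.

RK4: k1 = f(s_n, u_n); k2 = f(s_n + h/2, u_n + (h/2)·k1); k3 = f(s_n + h/2, u_n + (h/2)·k2); k4 = f(s_n + h, u_n + h·k3); u_{n+1} = u_n + (h/6)·(k1 + 2k2 + 2k3 + k4).
s=0.500000, u=2.100000:
  k1 = f(0.500000, 2.100000) = -4.724000
  k2 = f(0.745000, 0.942620) = -2.359907
  k3 = f(0.745000, 1.521823) = -3.599401
  k4 = f(0.990000, 0.336294) = -1.175068
  u ← 2.100000 + (0.49/6)·(k1 + 2k2 + 2k3 + k4) = 0.644889
s=0.990000, u=0.644889:
  k1 = f(0.990000, 0.644889) = -1.835463
  k2 = f(1.235000, 0.195201) = -0.985830
  k3 = f(1.235000, 0.403361) = -1.431292
  k4 = f(1.480000, -0.056444) = -0.560010
  u ← 0.644889 + (0.49/6)·(k1 + 2k2 + 2k3 + k4) = 0.054462
u(1.48) ≈ 0.0545

0.0545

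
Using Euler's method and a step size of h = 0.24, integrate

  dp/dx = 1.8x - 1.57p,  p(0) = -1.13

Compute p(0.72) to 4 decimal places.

Euler: p_{n+1} = p_n + h·f(x_n, p_n).
x=0.000000, p=-1.130000: f=1.774100 → p ← -1.130000 + 0.24·1.774100 = -0.704216
x=0.240000, p=-0.704216: f=1.537619 → p ← -0.704216 + 0.24·1.537619 = -0.335187
x=0.480000, p=-0.335187: f=1.390244 → p ← -0.335187 + 0.24·1.390244 = -0.001529
p(0.72) ≈ -0.0015

-0.0015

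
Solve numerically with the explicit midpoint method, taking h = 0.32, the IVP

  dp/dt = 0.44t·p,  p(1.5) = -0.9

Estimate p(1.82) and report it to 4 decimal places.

-1.1326

Midpoint: k1 = f(t_n, p_n); k2 = f(t_n + h/2, p_n + (h/2)·k1); p_{n+1} = p_n + h·k2.
t=1.500000, p=-0.900000:
  k1 = f(1.500000, -0.900000) = -0.594000
  k2 = f(1.660000, -0.995040) = -0.726777
  p ← -0.900000 + 0.32·(-0.726777) = -1.132569
p(1.82) ≈ -1.1326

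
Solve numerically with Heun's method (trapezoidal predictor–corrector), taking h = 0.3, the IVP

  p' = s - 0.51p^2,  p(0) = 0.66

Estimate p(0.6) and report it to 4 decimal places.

Heun: k1 = f(s_n, p_n); k2 = f(s_n + h, p_n + h·k1); p_{n+1} = p_n + (h/2)·(k1 + k2).
s=0.000000, p=0.660000:
  k1 = f(0.000000, 0.660000) = -0.222156
  k2 = f(0.300000, 0.593353) = 0.120445
  p ← 0.660000 + (0.3/2)·(-0.222156 + 0.120445) = 0.644743
s=0.300000, p=0.644743:
  k1 = f(0.300000, 0.644743) = 0.087996
  k2 = f(0.600000, 0.671142) = 0.370280
  p ← 0.644743 + (0.3/2)·(0.087996 + 0.370280) = 0.713485
p(0.6) ≈ 0.7135

0.7135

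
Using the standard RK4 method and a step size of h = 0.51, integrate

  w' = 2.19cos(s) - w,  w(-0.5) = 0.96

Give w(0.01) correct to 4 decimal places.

RK4: k1 = f(s_n, w_n); k2 = f(s_n + h/2, w_n + (h/2)·k1); k3 = f(s_n + h/2, w_n + (h/2)·k2); k4 = f(s_n + h, w_n + h·k3); w_{n+1} = w_n + (h/6)·(k1 + 2k2 + 2k3 + k4).
s=-0.500000, w=0.960000:
  k1 = f(-0.500000, 0.960000) = 0.961906
  k2 = f(-0.245000, 1.205286) = 0.919315
  k3 = f(-0.245000, 1.194425) = 0.930175
  k4 = f(0.010000, 1.434389) = 0.755501
  w ← 0.960000 + (0.51/6)·(k1 + 2k2 + 2k3 + k4) = 1.420393
w(0.01) ≈ 1.4204

1.4204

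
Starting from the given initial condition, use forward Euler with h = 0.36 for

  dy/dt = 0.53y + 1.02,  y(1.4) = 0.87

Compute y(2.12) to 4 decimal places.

2.0381

Euler: y_{n+1} = y_n + h·f(t_n, y_n).
t=1.400000, y=0.870000: f=1.481100 → y ← 0.870000 + 0.36·1.481100 = 1.403196
t=1.760000, y=1.403196: f=1.763694 → y ← 1.403196 + 0.36·1.763694 = 2.038126
y(2.12) ≈ 2.0381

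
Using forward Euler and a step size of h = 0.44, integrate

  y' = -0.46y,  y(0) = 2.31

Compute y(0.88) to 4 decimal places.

Euler: y_{n+1} = y_n + h·f(s_n, y_n).
s=0.000000, y=2.310000: f=-1.062600 → y ← 2.310000 + 0.44·(-1.062600) = 1.842456
s=0.440000, y=1.842456: f=-0.847530 → y ← 1.842456 + 0.44·(-0.847530) = 1.469543
y(0.88) ≈ 1.4695

1.4695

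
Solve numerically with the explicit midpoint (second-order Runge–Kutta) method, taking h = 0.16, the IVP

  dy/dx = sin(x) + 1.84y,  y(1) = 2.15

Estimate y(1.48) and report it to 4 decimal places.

Midpoint: k1 = f(x_n, y_n); k2 = f(x_n + h/2, y_n + (h/2)·k1); y_{n+1} = y_n + h·k2.
x=1.000000, y=2.150000:
  k1 = f(1.000000, 2.150000) = 4.797471
  k2 = f(1.080000, 2.533798) = 5.544146
  y ← 2.150000 + 0.16·5.544146 = 3.037063
x=1.160000, y=3.037063:
  k1 = f(1.160000, 3.037063) = 6.505000
  k2 = f(1.240000, 3.557463) = 7.491516
  y ← 3.037063 + 0.16·7.491516 = 4.235706
x=1.320000, y=4.235706:
  k1 = f(1.320000, 4.235706) = 8.762414
  k2 = f(1.400000, 4.936699) = 10.068976
  y ← 4.235706 + 0.16·10.068976 = 5.846742
y(1.48) ≈ 5.8467

5.8467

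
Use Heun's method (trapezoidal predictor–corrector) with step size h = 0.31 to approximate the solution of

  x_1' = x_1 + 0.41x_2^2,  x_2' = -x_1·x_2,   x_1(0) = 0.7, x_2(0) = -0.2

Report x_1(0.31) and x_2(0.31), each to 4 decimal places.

0.9555, -0.1559

Heun on (x_1,x_2): k1 = f(t_n, state_n); k2 = f(t_n + h, state_n + h·k1); state_{n+1} = state_n + (h/2)·(k1 + k2).
0.000000: (0.700000, -0.200000)
  k1 = (0.716400, 0.140000)
  predictor → (0.922084, -0.156600)
  k2 = (0.932139, 0.144398)
  → (0.955523, -0.155918)
(x_1(0.31), x_2(0.31)) ≈ (0.9555, -0.1559)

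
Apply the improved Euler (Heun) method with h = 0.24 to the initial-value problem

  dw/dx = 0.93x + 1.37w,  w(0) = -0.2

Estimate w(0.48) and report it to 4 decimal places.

-0.2563

Heun: k1 = f(x_n, w_n); k2 = f(x_n + h, w_n + h·k1); w_{n+1} = w_n + (h/2)·(k1 + k2).
x=0.000000, w=-0.200000:
  k1 = f(0.000000, -0.200000) = -0.274000
  k2 = f(0.240000, -0.265760) = -0.140891
  w ← -0.200000 + (0.24/2)·(-0.274000 + (-0.140891)) = -0.249787
x=0.240000, w=-0.249787:
  k1 = f(0.240000, -0.249787) = -0.119008
  k2 = f(0.480000, -0.278349) = 0.065062
  w ← -0.249787 + (0.24/2)·(-0.119008 + 0.065062) = -0.256260
w(0.48) ≈ -0.2563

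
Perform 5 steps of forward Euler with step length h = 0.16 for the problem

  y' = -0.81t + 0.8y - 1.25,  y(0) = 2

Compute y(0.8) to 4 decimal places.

2.1258

Euler: y_{n+1} = y_n + h·f(t_n, y_n).
t=0.000000, y=2.000000: f=0.350000 → y ← 2.000000 + 0.16·0.350000 = 2.056000
t=0.160000, y=2.056000: f=0.265200 → y ← 2.056000 + 0.16·0.265200 = 2.098432
t=0.320000, y=2.098432: f=0.169546 → y ← 2.098432 + 0.16·0.169546 = 2.125559
t=0.480000, y=2.125559: f=0.061647 → y ← 2.125559 + 0.16·0.061647 = 2.135423
t=0.640000, y=2.135423: f=-0.060062 → y ← 2.135423 + 0.16·(-0.060062) = 2.125813
y(0.8) ≈ 2.1258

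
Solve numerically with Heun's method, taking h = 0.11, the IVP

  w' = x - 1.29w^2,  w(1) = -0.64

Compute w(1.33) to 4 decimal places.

-0.3787

Heun: k1 = f(x_n, w_n); k2 = f(x_n + h, w_n + h·k1); w_{n+1} = w_n + (h/2)·(k1 + k2).
x=1.000000, w=-0.640000:
  k1 = f(1.000000, -0.640000) = 0.471616
  k2 = f(1.110000, -0.588122) = 0.663805
  w ← -0.640000 + (0.11/2)·(0.471616 + 0.663805) = -0.577552
x=1.110000, w=-0.577552:
  k1 = f(1.110000, -0.577552) = 0.679700
  k2 = f(1.220000, -0.502785) = 0.893897
  w ← -0.577552 + (0.11/2)·(0.679700 + 0.893897) = -0.491004
x=1.220000, w=-0.491004:
  k1 = f(1.220000, -0.491004) = 0.909000
  k2 = f(1.330000, -0.391014) = 1.132769
  w ← -0.491004 + (0.11/2)·(0.909000 + 1.132769) = -0.378707
w(1.33) ≈ -0.3787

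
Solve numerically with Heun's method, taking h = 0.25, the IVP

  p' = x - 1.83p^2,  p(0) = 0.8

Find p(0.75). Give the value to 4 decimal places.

Heun: k1 = f(x_n, p_n); k2 = f(x_n + h, p_n + h·k1); p_{n+1} = p_n + (h/2)·(k1 + k2).
x=0.000000, p=0.800000:
  k1 = f(0.000000, 0.800000) = -1.171200
  k2 = f(0.250000, 0.507200) = -0.220771
  p ← 0.800000 + (0.25/2)·(-1.171200 + (-0.220771)) = 0.626004
x=0.250000, p=0.626004:
  k1 = f(0.250000, 0.626004) = -0.467141
  k2 = f(0.500000, 0.509218) = 0.025475
  p ← 0.626004 + (0.25/2)·(-0.467141 + 0.025475) = 0.570795
x=0.500000, p=0.570795:
  k1 = f(0.500000, 0.570795) = -0.096227
  k2 = f(0.750000, 0.546738) = 0.202971
  p ← 0.570795 + (0.25/2)·(-0.096227 + 0.202971) = 0.584138
p(0.75) ≈ 0.5841

0.5841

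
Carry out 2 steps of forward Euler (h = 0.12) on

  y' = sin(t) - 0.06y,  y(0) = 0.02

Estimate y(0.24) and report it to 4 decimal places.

Euler: y_{n+1} = y_n + h·f(t_n, y_n).
t=0.000000, y=0.020000: f=-0.001200 → y ← 0.020000 + 0.12·(-0.001200) = 0.019856
t=0.120000, y=0.019856: f=0.118521 → y ← 0.019856 + 0.12·0.118521 = 0.034079
y(0.24) ≈ 0.0341

0.0341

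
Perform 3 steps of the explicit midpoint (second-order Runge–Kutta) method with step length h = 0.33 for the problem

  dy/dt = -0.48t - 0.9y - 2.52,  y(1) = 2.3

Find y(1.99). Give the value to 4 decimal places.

-1.1667

Midpoint: k1 = f(t_n, y_n); k2 = f(t_n + h/2, y_n + (h/2)·k1); y_{n+1} = y_n + h·k2.
t=1.000000, y=2.300000:
  k1 = f(1.000000, 2.300000) = -5.070000
  k2 = f(1.165000, 1.463450) = -4.396305
  y ← 2.300000 + 0.33·(-4.396305) = 0.849219
t=1.330000, y=0.849219:
  k1 = f(1.330000, 0.849219) = -3.922697
  k2 = f(1.495000, 0.201974) = -3.419377
  y ← 0.849219 + 0.33·(-3.419377) = -0.279175
t=1.660000, y=-0.279175:
  k1 = f(1.660000, -0.279175) = -3.065542
  k2 = f(1.825000, -0.784990) = -2.689509
  y ← -0.279175 + 0.33·(-2.689509) = -1.166713
y(1.99) ≈ -1.1667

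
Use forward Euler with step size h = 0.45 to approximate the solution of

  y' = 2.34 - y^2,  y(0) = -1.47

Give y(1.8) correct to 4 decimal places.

-0.0447

Euler: y_{n+1} = y_n + h·f(t_n, y_n).
t=0.000000, y=-1.470000: f=0.179100 → y ← -1.470000 + 0.45·0.179100 = -1.389405
t=0.450000, y=-1.389405: f=0.409554 → y ← -1.389405 + 0.45·0.409554 = -1.205106
t=0.900000, y=-1.205106: f=0.887720 → y ← -1.205106 + 0.45·0.887720 = -0.805632
t=1.350000, y=-0.805632: f=1.690957 → y ← -0.805632 + 0.45·1.690957 = -0.044701
y(1.8) ≈ -0.0447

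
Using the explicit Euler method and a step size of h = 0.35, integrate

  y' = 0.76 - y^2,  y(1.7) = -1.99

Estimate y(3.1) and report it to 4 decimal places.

Euler: y_{n+1} = y_n + h·f(t_n, y_n).
t=1.700000, y=-1.990000: f=-3.200100 → y ← -1.990000 + 0.35·(-3.200100) = -3.110035
t=2.050000, y=-3.110035: f=-8.912318 → y ← -3.110035 + 0.35·(-8.912318) = -6.229346
t=2.400000, y=-6.229346: f=-38.044754 → y ← -6.229346 + 0.35·(-38.044754) = -19.545010
t=2.750000, y=-19.545010: f=-381.247420 → y ← -19.545010 + 0.35·(-381.247420) = -152.981607
y(3.1) ≈ -152.9816

-152.9816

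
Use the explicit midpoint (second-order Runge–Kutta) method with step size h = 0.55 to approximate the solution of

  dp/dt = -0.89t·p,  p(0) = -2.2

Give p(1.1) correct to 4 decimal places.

-1.2385

Midpoint: k1 = f(t_n, p_n); k2 = f(t_n + h/2, p_n + (h/2)·k1); p_{n+1} = p_n + h·k2.
t=0.000000, p=-2.200000:
  k1 = f(0.000000, -2.200000) = 0.000000
  k2 = f(0.275000, -2.200000) = 0.538450
  p ← -2.200000 + 0.55·0.538450 = -1.903853
t=0.550000, p=-1.903853:
  k1 = f(0.550000, -1.903853) = 0.931936
  k2 = f(0.825000, -1.647570) = 1.209728
  p ← -1.903853 + 0.55·1.209728 = -1.238502
p(1.1) ≈ -1.2385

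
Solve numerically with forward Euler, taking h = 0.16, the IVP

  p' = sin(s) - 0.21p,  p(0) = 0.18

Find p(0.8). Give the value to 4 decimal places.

0.3887

Euler: p_{n+1} = p_n + h·f(s_n, p_n).
s=0.000000, p=0.180000: f=-0.037800 → p ← 0.180000 + 0.16·(-0.037800) = 0.173952
s=0.160000, p=0.173952: f=0.122788 → p ← 0.173952 + 0.16·0.122788 = 0.193598
s=0.320000, p=0.193598: f=0.273911 → p ← 0.193598 + 0.16·0.273911 = 0.237424
s=0.480000, p=0.237424: f=0.411920 → p ← 0.237424 + 0.16·0.411920 = 0.303331
s=0.640000, p=0.303331: f=0.533496 → p ← 0.303331 + 0.16·0.533496 = 0.388690
p(0.8) ≈ 0.3887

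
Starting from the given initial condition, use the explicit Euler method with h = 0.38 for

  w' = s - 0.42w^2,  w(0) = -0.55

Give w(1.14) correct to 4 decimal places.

Euler: w_{n+1} = w_n + h·f(s_n, w_n).
s=0.000000, w=-0.550000: f=-0.127050 → w ← -0.550000 + 0.38·(-0.127050) = -0.598279
s=0.380000, w=-0.598279: f=0.229666 → w ← -0.598279 + 0.38·0.229666 = -0.511006
s=0.760000, w=-0.511006: f=0.650327 → w ← -0.511006 + 0.38·0.650327 = -0.263882
w(1.14) ≈ -0.2639

-0.2639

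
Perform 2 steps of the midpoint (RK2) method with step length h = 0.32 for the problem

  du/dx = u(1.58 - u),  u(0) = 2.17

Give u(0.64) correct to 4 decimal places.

1.7877

Midpoint: k1 = f(x_n, u_n); k2 = f(x_n + h/2, u_n + (h/2)·k1); u_{n+1} = u_n + h·k2.
x=0.000000, u=2.170000:
  k1 = f(0.000000, 2.170000) = -1.280300
  k2 = f(0.160000, 1.965152) = -0.756882
  u ← 2.170000 + 0.32·(-0.756882) = 1.927798
x=0.320000, u=1.927798:
  k1 = f(0.320000, 1.927798) = -0.670484
  k2 = f(0.480000, 1.820520) = -0.437872
  u ← 1.927798 + 0.32·(-0.437872) = 1.787679
u(0.64) ≈ 1.7877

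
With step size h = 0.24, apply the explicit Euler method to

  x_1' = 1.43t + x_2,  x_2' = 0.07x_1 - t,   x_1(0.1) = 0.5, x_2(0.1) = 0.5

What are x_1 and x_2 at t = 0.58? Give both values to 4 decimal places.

Euler on (x_1,x_2): x_1_{n+1} = x_1_n + h·x_1', x_2_{n+1} = x_2_n + h·x_2'.
0.100000: (0.500000, 0.500000); f=(0.643000, -0.065000) → (0.654320, 0.484400)
0.340000: (0.654320, 0.484400); f=(0.970600, -0.294198) → (0.887264, 0.413793)
(x_1(0.58), x_2(0.58)) ≈ (0.8873, 0.4138)

0.8873, 0.4138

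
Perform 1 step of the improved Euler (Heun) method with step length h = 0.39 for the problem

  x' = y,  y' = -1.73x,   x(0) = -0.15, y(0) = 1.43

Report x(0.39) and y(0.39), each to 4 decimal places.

Heun on (x,y): k1 = f(s_n, state_n); k2 = f(s_n + h, state_n + h·k1); state_{n+1} = state_n + (h/2)·(k1 + k2).
0.000000: (-0.150000, 1.430000)
  k1 = (1.430000, 0.259500)
  predictor → (0.407700, 1.531205)
  k2 = (1.531205, -0.705321)
  → (0.427435, 1.343065)
(x(0.39), y(0.39)) ≈ (0.4274, 1.3431)

0.4274, 1.3431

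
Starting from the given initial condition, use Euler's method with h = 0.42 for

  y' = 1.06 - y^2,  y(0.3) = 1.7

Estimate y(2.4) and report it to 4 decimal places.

1.0295

Euler: y_{n+1} = y_n + h·f(x_n, y_n).
x=0.300000, y=1.700000: f=-1.830000 → y ← 1.700000 + 0.42·(-1.830000) = 0.931400
x=0.720000, y=0.931400: f=0.192494 → y ← 0.931400 + 0.42·0.192494 = 1.012247
x=1.140000, y=1.012247: f=0.035355 → y ← 1.012247 + 0.42·0.035355 = 1.027097
x=1.560000, y=1.027097: f=0.005073 → y ← 1.027097 + 0.42·0.005073 = 1.029227
x=1.980000, y=1.029227: f=0.000692 → y ← 1.029227 + 0.42·0.000692 = 1.029518
y(2.4) ≈ 1.0295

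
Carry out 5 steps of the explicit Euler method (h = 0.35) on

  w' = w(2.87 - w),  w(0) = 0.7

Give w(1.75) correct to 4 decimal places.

2.8698

Euler: w_{n+1} = w_n + h·f(s_n, w_n).
s=0.000000, w=0.700000: f=1.519000 → w ← 0.700000 + 0.35·1.519000 = 1.231650
s=0.350000, w=1.231650: f=2.017874 → w ← 1.231650 + 0.35·2.017874 = 1.937906
s=0.700000, w=1.937906: f=1.806311 → w ← 1.937906 + 0.35·1.806311 = 2.570115
s=1.050000, w=2.570115: f=0.770740 → w ← 2.570115 + 0.35·0.770740 = 2.839874
s=1.400000, w=2.839874: f=0.085555 → w ← 2.839874 + 0.35·0.085555 = 2.869818
w(1.75) ≈ 2.8698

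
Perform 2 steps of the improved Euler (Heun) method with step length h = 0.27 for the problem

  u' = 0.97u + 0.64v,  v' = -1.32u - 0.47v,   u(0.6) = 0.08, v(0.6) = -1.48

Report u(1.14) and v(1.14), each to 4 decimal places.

-0.4551, -1.0307

Heun on (u,v): k1 = f(s_n, state_n); k2 = f(s_n + h, state_n + h·k1); state_{n+1} = state_n + (h/2)·(k1 + k2).
0.600000: (0.080000, -1.480000)
  k1 = (-0.869600, 0.590000)
  predictor → (-0.154792, -1.320700)
  k2 = (-0.995396, 0.825054)
  → (-0.171774, -1.288968)
0.870000: (-0.171774, -1.288968)
  k1 = (-0.991561, 0.832557)
  predictor → (-0.439496, -1.064177)
  k2 = (-1.107384, 1.080298)
  → (-0.455132, -1.030732)
(u(1.14), v(1.14)) ≈ (-0.4551, -1.0307)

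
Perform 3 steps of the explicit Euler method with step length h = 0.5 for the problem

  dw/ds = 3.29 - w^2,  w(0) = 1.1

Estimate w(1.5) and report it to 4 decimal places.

Euler: w_{n+1} = w_n + h·f(s_n, w_n).
s=0.000000, w=1.100000: f=2.080000 → w ← 1.100000 + 0.5·2.080000 = 2.140000
s=0.500000, w=2.140000: f=-1.289600 → w ← 2.140000 + 0.5·(-1.289600) = 1.495200
s=1.000000, w=1.495200: f=1.054377 → w ← 1.495200 + 0.5·1.054377 = 2.022388
w(1.5) ≈ 2.0224

2.0224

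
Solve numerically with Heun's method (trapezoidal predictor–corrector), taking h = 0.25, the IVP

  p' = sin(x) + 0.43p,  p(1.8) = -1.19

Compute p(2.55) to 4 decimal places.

-0.9239

Heun: k1 = f(x_n, p_n); k2 = f(x_n + h, p_n + h·k1); p_{n+1} = p_n + (h/2)·(k1 + k2).
x=1.800000, p=-1.190000:
  k1 = f(1.800000, -1.190000) = 0.462148
  k2 = f(2.050000, -1.074463) = 0.425343
  p ← -1.190000 + (0.25/2)·(0.462148 + 0.425343) = -1.079064
x=2.050000, p=-1.079064:
  k1 = f(2.050000, -1.079064) = 0.423365
  k2 = f(2.300000, -0.973222) = 0.327220
  p ← -1.079064 + (0.25/2)·(0.423365 + 0.327220) = -0.985241
x=2.300000, p=-0.985241:
  k1 = f(2.300000, -0.985241) = 0.322052
  k2 = f(2.550000, -0.904728) = 0.168651
  p ← -0.985241 + (0.25/2)·(0.322052 + 0.168651) = -0.923903
p(2.55) ≈ -0.9239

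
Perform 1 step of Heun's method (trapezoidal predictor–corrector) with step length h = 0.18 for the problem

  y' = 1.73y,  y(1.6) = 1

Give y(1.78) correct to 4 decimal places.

Heun: k1 = f(t_n, y_n); k2 = f(t_n + h, y_n + h·k1); y_{n+1} = y_n + (h/2)·(k1 + k2).
t=1.600000, y=1.000000:
  k1 = f(1.600000, 1.000000) = 1.730000
  k2 = f(1.780000, 1.311400) = 2.268722
  y ← 1.000000 + (0.18/2)·(1.730000 + 2.268722) = 1.359885
y(1.78) ≈ 1.3599

1.3599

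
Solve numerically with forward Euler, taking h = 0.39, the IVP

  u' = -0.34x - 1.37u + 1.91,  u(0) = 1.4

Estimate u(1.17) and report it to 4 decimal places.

Euler: u_{n+1} = u_n + h·f(x_n, u_n).
x=0.000000, u=1.400000: f=-0.008000 → u ← 1.400000 + 0.39·(-0.008000) = 1.396880
x=0.390000, u=1.396880: f=-0.136326 → u ← 1.396880 + 0.39·(-0.136326) = 1.343713
x=0.780000, u=1.343713: f=-0.196087 → u ← 1.343713 + 0.39·(-0.196087) = 1.267239
u(1.17) ≈ 1.2672

1.2672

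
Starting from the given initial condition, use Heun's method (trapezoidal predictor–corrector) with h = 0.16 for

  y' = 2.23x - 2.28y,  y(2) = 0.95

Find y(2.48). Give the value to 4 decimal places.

Heun: k1 = f(x_n, y_n); k2 = f(x_n + h, y_n + h·k1); y_{n+1} = y_n + (h/2)·(k1 + k2).
x=2.000000, y=0.950000:
  k1 = f(2.000000, 0.950000) = 2.294000
  k2 = f(2.160000, 1.317040) = 1.813949
  y ← 0.950000 + (0.16/2)·(2.294000 + 1.813949) = 1.278636
x=2.160000, y=1.278636:
  k1 = f(2.160000, 1.278636) = 1.901510
  k2 = f(2.320000, 1.582878) = 1.564639
  y ← 1.278636 + (0.16/2)·(1.901510 + 1.564639) = 1.555928
x=2.320000, y=1.555928:
  k1 = f(2.320000, 1.555928) = 1.626084
  k2 = f(2.480000, 1.816101) = 1.389689
  y ← 1.555928 + (0.16/2)·(1.626084 + 1.389689) = 1.797190
y(2.48) ≈ 1.7972

1.7972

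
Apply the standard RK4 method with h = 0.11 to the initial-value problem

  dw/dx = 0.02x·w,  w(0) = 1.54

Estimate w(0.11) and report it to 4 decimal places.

RK4: k1 = f(x_n, w_n); k2 = f(x_n + h/2, w_n + (h/2)·k1); k3 = f(x_n + h/2, w_n + (h/2)·k2); k4 = f(x_n + h, w_n + h·k3); w_{n+1} = w_n + (h/6)·(k1 + 2k2 + 2k3 + k4).
x=0.000000, w=1.540000:
  k1 = f(0.000000, 1.540000) = 0.000000
  k2 = f(0.055000, 1.540000) = 0.001694
  k3 = f(0.055000, 1.540093) = 0.001694
  k4 = f(0.110000, 1.540186) = 0.003388
  w ← 1.540000 + (0.11/6)·(k1 + 2k2 + 2k3 + k4) = 1.540186
w(0.11) ≈ 1.5402

1.5402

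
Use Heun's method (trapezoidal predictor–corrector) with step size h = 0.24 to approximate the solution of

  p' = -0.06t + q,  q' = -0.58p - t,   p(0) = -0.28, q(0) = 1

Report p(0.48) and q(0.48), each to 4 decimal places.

0.1899, 0.8959

Heun on (p,q): k1 = f(t_n, state_n); k2 = f(t_n + h, state_n + h·k1); state_{n+1} = state_n + (h/2)·(k1 + k2).
0.000000: (-0.280000, 1.000000)
  k1 = (1.000000, 0.162400)
  predictor → (-0.040000, 1.038976)
  k2 = (1.024576, -0.216800)
  → (-0.037051, 0.993472)
0.240000: (-0.037051, 0.993472)
  k1 = (0.979072, -0.218510)
  predictor → (0.197926, 0.941029)
  k2 = (0.912229, -0.594797)
  → (0.189905, 0.895875)
(p(0.48), q(0.48)) ≈ (0.1899, 0.8959)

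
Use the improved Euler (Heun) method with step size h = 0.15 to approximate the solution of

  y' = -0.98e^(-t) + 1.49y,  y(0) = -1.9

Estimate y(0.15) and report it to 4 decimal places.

Heun: k1 = f(t_n, y_n); k2 = f(t_n + h, y_n + h·k1); y_{n+1} = y_n + (h/2)·(k1 + k2).
t=0.000000, y=-1.900000:
  k1 = f(0.000000, -1.900000) = -3.811000
  k2 = f(0.150000, -2.471650) = -4.526252
  y ← -1.900000 + (0.15/2)·(-3.811000 + (-4.526252)) = -2.525294
y(0.15) ≈ -2.5253

-2.5253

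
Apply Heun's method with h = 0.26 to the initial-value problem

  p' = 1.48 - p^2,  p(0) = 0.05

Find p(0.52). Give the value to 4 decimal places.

0.6996

Heun: k1 = f(x_n, p_n); k2 = f(x_n + h, p_n + h·k1); p_{n+1} = p_n + (h/2)·(k1 + k2).
x=0.000000, p=0.050000:
  k1 = f(0.000000, 0.050000) = 1.477500
  k2 = f(0.260000, 0.434150) = 1.291514
  p ← 0.050000 + (0.26/2)·(1.477500 + 1.291514) = 0.409972
x=0.260000, p=0.409972:
  k1 = f(0.260000, 0.409972) = 1.311923
  k2 = f(0.520000, 0.751072) = 0.915891
  p ← 0.409972 + (0.26/2)·(1.311923 + 0.915891) = 0.699588
p(0.52) ≈ 0.6996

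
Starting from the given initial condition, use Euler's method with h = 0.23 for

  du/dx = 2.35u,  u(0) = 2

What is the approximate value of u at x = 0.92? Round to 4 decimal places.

Euler: u_{n+1} = u_n + h·f(x_n, u_n).
x=0.000000, u=2.000000: f=4.700000 → u ← 2.000000 + 0.23·4.700000 = 3.081000
x=0.230000, u=3.081000: f=7.240350 → u ← 3.081000 + 0.23·7.240350 = 4.746281
x=0.460000, u=4.746281: f=11.153759 → u ← 4.746281 + 0.23·11.153759 = 7.311645
x=0.690000, u=7.311645: f=17.182366 → u ← 7.311645 + 0.23·17.182366 = 11.263589
u(0.92) ≈ 11.2636

11.2636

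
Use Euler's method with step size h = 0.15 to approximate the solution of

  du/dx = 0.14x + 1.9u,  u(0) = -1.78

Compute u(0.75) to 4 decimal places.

-6.1946

Euler: u_{n+1} = u_n + h·f(x_n, u_n).
x=0.000000, u=-1.780000: f=-3.382000 → u ← -1.780000 + 0.15·(-3.382000) = -2.287300
x=0.150000, u=-2.287300: f=-4.324870 → u ← -2.287300 + 0.15·(-4.324870) = -2.936031
x=0.300000, u=-2.936031: f=-5.536458 → u ← -2.936031 + 0.15·(-5.536458) = -3.766499
x=0.450000, u=-3.766499: f=-7.093348 → u ← -3.766499 + 0.15·(-7.093348) = -4.830501
x=0.600000, u=-4.830501: f=-9.093953 → u ← -4.830501 + 0.15·(-9.093953) = -6.194594
u(0.75) ≈ -6.1946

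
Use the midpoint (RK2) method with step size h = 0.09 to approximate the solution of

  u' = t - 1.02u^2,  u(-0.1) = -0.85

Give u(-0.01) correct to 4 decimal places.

-0.9273

Midpoint: k1 = f(t_n, u_n); k2 = f(t_n + h/2, u_n + (h/2)·k1); u_{n+1} = u_n + h·k2.
t=-0.100000, u=-0.850000:
  k1 = f(-0.100000, -0.850000) = -0.836950
  k2 = f(-0.055000, -0.887663) = -0.858704
  u ← -0.850000 + 0.09·(-0.858704) = -0.927283
u(-0.01) ≈ -0.9273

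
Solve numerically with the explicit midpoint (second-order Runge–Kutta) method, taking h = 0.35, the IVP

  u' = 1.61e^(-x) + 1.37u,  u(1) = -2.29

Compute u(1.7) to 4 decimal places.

Midpoint: k1 = f(x_n, u_n); k2 = f(x_n + h/2, u_n + (h/2)·k1); u_{n+1} = u_n + h·k2.
x=1.000000, u=-2.290000:
  k1 = f(1.000000, -2.290000) = -2.545014
  k2 = f(1.175000, -2.735377) = -3.250269
  u ← -2.290000 + 0.35·(-3.250269) = -3.427594
x=1.350000, u=-3.427594:
  k1 = f(1.350000, -3.427594) = -4.278427
  k2 = f(1.525000, -4.176319) = -5.371187
  u ← -3.427594 + 0.35·(-5.371187) = -5.307509
u(1.7) ≈ -5.3075

-5.3075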